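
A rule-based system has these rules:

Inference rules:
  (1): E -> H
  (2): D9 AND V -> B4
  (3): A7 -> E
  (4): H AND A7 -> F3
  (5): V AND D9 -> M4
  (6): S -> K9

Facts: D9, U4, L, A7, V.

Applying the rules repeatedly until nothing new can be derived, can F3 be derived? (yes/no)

[1] (2) [D9 AND V -> B4]; (3) [A7 -> E]; (5) [V AND D9 -> M4]. ⇒ new: B4, E, M4.
[2] (1) [E -> H]. ⇒ new: H.
[3] (4) [H AND A7 -> F3]. ⇒ new: F3.
F3 appears in round 3, so it is derivable.

yes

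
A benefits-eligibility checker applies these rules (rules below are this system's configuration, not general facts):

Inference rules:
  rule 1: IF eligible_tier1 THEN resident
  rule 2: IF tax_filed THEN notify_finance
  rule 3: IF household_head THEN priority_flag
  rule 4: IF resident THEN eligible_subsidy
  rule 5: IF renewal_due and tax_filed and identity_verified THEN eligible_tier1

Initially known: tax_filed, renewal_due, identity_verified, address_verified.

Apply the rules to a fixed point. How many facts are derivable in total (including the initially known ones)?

Round 1: rule 2 [IF tax_filed THEN notify_finance]; rule 5 [IF renewal_due and tax_filed and identity_verified THEN eligible_tier1]. New: notify_finance, eligible_tier1.
Round 2: rule 1 [IF eligible_tier1 THEN resident]. New: resident.
Round 3: rule 4 [IF resident THEN eligible_subsidy]. New: eligible_subsidy.
Closure: {address_verified, eligible_subsidy, eligible_tier1, identity_verified, notify_finance, renewal_due, resident, tax_filed} — 8 facts.

8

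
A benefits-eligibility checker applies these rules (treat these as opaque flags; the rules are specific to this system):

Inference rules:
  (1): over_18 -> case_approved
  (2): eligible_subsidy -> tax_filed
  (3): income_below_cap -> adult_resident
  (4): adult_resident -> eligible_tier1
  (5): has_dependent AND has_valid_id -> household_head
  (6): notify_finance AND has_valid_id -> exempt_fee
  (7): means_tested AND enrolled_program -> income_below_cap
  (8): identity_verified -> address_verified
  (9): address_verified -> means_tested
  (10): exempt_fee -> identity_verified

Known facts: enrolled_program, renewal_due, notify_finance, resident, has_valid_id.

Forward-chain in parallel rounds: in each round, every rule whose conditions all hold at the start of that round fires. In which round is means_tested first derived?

4

[1] (6) [notify_finance AND has_valid_id -> exempt_fee]. ⇒ new: exempt_fee.
[2] (10) [exempt_fee -> identity_verified]. ⇒ new: identity_verified.
[3] (8) [identity_verified -> address_verified]. ⇒ new: address_verified.
[4] (9) [address_verified -> means_tested]. ⇒ new: means_tested.
means_tested first appears in round 4.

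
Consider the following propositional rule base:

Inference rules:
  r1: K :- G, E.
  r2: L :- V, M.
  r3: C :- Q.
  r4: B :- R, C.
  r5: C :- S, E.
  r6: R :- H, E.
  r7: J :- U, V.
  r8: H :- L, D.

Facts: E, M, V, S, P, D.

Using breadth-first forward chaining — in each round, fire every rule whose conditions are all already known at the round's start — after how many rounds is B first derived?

Round 1 — r2, r5, derive L, C.
Round 2 — r8, derive H.
Round 3 — r6, derive R.
Round 4 — r4, derive B.
B first appears in round 4.

4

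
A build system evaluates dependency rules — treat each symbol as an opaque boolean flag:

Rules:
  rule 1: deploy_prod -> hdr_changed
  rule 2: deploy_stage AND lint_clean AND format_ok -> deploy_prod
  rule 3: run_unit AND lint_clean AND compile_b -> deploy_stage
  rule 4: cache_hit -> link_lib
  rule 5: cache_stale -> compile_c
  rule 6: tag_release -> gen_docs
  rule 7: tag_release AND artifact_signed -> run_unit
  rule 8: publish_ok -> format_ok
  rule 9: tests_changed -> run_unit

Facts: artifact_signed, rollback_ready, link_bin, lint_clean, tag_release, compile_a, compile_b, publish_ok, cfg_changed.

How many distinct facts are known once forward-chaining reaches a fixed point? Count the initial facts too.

Round 1: rule 6 [tag_release -> gen_docs]; rule 7 [tag_release AND artifact_signed -> run_unit]; rule 8 [publish_ok -> format_ok]. Adds gen_docs, run_unit, format_ok.
Round 2: rule 3 [run_unit AND lint_clean AND compile_b -> deploy_stage]. Adds deploy_stage.
Round 3: rule 2 [deploy_stage AND lint_clean AND format_ok -> deploy_prod]. Adds deploy_prod.
Round 4: rule 1 [deploy_prod -> hdr_changed]. Adds hdr_changed.
Closure: {artifact_signed, cfg_changed, compile_a, compile_b, deploy_prod, deploy_stage, format_ok, gen_docs, hdr_changed, link_bin, lint_clean, publish_ok, rollback_ready, run_unit, tag_release} — 15 facts.

15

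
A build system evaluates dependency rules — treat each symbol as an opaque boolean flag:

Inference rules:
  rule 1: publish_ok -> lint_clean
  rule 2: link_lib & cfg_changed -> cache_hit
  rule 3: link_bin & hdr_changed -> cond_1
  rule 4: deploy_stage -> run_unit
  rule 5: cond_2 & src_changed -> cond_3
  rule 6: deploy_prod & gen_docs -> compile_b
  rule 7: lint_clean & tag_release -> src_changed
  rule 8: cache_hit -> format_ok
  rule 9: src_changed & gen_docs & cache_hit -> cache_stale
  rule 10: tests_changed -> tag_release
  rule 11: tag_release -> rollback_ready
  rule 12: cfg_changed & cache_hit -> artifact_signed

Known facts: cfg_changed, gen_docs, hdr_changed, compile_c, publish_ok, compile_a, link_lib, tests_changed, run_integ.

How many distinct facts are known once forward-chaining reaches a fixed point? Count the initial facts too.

17

Round 1: rule 1 [publish_ok -> lint_clean]; rule 2 [link_lib & cfg_changed -> cache_hit]; rule 10 [tests_changed -> tag_release]. Adds lint_clean, cache_hit, tag_release.
Round 2: rule 7 [lint_clean & tag_release -> src_changed]; rule 8 [cache_hit -> format_ok]; rule 11 [tag_release -> rollback_ready]; rule 12 [cfg_changed & cache_hit -> artifact_signed]. Adds src_changed, format_ok, rollback_ready, artifact_signed.
Round 3: rule 9 [src_changed & gen_docs & cache_hit -> cache_stale]. Adds cache_stale.
Closure: {artifact_signed, cache_hit, cache_stale, cfg_changed, compile_a, compile_c, format_ok, gen_docs, hdr_changed, link_lib, lint_clean, publish_ok, rollback_ready, run_integ, src_changed, tag_release, tests_changed} — 17 facts.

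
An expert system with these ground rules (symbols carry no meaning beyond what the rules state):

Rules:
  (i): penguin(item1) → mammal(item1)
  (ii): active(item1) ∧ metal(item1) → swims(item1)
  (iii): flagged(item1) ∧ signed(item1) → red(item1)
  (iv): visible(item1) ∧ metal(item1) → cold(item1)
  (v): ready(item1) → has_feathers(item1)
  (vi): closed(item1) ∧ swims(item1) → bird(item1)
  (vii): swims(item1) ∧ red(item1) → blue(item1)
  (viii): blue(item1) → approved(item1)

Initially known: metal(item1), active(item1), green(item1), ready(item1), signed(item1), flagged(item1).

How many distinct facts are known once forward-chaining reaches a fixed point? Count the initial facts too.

11

Round 1 — (ii), (iii), (v), derive swims(item1), red(item1), has_feathers(item1).
Round 2 — (vii), derive blue(item1).
Round 3 — (viii), derive approved(item1).
Closure: {active(item1), approved(item1), blue(item1), flagged(item1), green(item1), has_feathers(item1), metal(item1), ready(item1), red(item1), signed(item1), swims(item1)} — 11 facts.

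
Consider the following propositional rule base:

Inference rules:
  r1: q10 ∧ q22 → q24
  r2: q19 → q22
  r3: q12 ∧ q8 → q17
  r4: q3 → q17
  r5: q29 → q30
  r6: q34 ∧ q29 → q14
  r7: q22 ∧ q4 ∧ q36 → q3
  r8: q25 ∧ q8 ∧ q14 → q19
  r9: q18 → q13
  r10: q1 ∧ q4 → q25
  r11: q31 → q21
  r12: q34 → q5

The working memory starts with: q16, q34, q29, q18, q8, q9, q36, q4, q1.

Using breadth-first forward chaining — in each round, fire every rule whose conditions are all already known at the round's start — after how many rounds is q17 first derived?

Round 1: r5 [q29 → q30]; r6 [q34 ∧ q29 → q14]; r9 [q18 → q13]; r10 [q1 ∧ q4 → q25]; r12 [q34 → q5]. New: q30, q14, q13, q25, q5.
Round 2: r8 [q25 ∧ q8 ∧ q14 → q19]. New: q19.
Round 3: r2 [q19 → q22]. New: q22.
Round 4: r7 [q22 ∧ q4 ∧ q36 → q3]. New: q3.
Round 5: r4 [q3 → q17]. New: q17.
q17 first appears in round 5.

5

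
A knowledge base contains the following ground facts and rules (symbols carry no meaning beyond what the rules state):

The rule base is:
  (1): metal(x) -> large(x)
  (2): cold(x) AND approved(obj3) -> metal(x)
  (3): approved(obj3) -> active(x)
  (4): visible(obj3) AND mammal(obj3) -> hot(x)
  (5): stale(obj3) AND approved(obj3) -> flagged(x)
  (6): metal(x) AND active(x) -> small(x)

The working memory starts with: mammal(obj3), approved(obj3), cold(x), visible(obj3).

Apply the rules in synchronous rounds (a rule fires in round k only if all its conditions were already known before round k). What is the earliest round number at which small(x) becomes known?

Round 1: (2) [cold(x) AND approved(obj3) -> metal(x)]; (3) [approved(obj3) -> active(x)]; (4) [visible(obj3) AND mammal(obj3) -> hot(x)]. Adds metal(x), active(x), hot(x).
Round 2: (1) [metal(x) -> large(x)]; (6) [metal(x) AND active(x) -> small(x)]. Adds large(x), small(x).
small(x) first appears in round 2.

2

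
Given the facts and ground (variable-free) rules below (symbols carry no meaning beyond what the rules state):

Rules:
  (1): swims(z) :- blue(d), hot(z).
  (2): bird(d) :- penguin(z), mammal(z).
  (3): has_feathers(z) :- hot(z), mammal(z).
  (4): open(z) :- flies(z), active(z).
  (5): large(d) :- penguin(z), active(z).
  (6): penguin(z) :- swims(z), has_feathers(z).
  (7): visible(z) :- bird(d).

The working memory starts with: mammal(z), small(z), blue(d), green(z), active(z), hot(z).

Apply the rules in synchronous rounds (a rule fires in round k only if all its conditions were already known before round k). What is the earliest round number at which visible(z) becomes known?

[1] (1) [swims(z) :- blue(d), hot(z).]; (3) [has_feathers(z) :- hot(z), mammal(z).]. ⇒ new: swims(z), has_feathers(z).
[2] (6) [penguin(z) :- swims(z), has_feathers(z).]. ⇒ new: penguin(z).
[3] (2) [bird(d) :- penguin(z), mammal(z).]; (5) [large(d) :- penguin(z), active(z).]. ⇒ new: bird(d), large(d).
[4] (7) [visible(z) :- bird(d).]. ⇒ new: visible(z).
visible(z) first appears in round 4.

4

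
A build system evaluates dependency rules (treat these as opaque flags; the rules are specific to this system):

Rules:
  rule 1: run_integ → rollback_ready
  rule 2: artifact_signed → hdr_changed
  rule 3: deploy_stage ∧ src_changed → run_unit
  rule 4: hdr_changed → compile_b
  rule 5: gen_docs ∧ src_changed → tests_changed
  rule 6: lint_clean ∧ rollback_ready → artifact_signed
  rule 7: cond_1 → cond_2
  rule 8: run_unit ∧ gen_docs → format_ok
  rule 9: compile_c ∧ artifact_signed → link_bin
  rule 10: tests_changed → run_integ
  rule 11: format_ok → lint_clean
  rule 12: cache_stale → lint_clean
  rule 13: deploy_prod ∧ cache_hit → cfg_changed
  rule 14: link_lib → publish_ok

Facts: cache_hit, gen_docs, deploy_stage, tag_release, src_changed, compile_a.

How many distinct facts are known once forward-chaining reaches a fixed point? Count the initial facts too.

15

[1] rule 3 [deploy_stage ∧ src_changed → run_unit]; rule 5 [gen_docs ∧ src_changed → tests_changed]. ⇒ new: run_unit, tests_changed.
[2] rule 8 [run_unit ∧ gen_docs → format_ok]; rule 10 [tests_changed → run_integ]. ⇒ new: format_ok, run_integ.
[3] rule 1 [run_integ → rollback_ready]; rule 11 [format_ok → lint_clean]. ⇒ new: rollback_ready, lint_clean.
[4] rule 6 [lint_clean ∧ rollback_ready → artifact_signed]. ⇒ new: artifact_signed.
[5] rule 2 [artifact_signed → hdr_changed]. ⇒ new: hdr_changed.
[6] rule 4 [hdr_changed → compile_b]. ⇒ new: compile_b.
Closure: {artifact_signed, cache_hit, compile_a, compile_b, deploy_stage, format_ok, gen_docs, hdr_changed, lint_clean, rollback_ready, run_integ, run_unit, src_changed, tag_release, tests_changed} — 15 facts.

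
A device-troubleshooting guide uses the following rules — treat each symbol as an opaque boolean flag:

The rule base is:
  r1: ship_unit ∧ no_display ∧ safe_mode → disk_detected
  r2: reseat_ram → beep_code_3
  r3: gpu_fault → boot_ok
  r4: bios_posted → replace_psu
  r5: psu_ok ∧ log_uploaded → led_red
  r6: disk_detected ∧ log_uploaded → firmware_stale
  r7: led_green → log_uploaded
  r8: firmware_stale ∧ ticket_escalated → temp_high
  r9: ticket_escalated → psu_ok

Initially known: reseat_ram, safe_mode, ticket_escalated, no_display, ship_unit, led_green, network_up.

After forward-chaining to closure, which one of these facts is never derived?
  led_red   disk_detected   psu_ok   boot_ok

Round 1 fires r1, r2, r7, r9, giving disk_detected, beep_code_3, log_uploaded, psu_ok.
Round 2 fires r5, r6, giving led_red, firmware_stale.
Round 3 fires r8, giving temp_high.
Derived: led_red (round 2), disk_detected (round 1), psu_ok (round 1). boot_ok never appears in any round.

boot_ok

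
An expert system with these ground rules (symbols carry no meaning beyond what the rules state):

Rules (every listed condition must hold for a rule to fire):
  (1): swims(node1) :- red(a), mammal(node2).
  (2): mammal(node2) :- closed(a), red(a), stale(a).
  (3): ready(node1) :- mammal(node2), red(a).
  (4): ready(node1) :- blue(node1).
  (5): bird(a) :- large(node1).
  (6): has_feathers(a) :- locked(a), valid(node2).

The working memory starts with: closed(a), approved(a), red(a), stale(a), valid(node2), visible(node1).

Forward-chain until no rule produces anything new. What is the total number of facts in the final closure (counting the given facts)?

9

Round 1: (2) [mammal(node2) :- closed(a), red(a), stale(a).]. New: mammal(node2).
Round 2: (1) [swims(node1) :- red(a), mammal(node2).]; (3) [ready(node1) :- mammal(node2), red(a).]. New: swims(node1), ready(node1).
Closure: {approved(a), closed(a), mammal(node2), ready(node1), red(a), stale(a), swims(node1), valid(node2), visible(node1)} — 9 facts.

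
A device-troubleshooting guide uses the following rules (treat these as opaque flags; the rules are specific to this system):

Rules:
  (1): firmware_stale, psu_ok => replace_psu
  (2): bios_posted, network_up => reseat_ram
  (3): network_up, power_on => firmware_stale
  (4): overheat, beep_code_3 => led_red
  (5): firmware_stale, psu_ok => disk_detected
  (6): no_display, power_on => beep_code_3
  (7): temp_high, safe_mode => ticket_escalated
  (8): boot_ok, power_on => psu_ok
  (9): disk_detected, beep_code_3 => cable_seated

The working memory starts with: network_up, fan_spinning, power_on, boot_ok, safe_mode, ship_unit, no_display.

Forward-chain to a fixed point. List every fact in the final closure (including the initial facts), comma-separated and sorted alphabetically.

beep_code_3, boot_ok, cable_seated, disk_detected, fan_spinning, firmware_stale, network_up, no_display, power_on, psu_ok, replace_psu, safe_mode, ship_unit

Round 1 fires (3), (6), (8), giving firmware_stale, beep_code_3, psu_ok.
Round 2 fires (1), (5), giving replace_psu, disk_detected.
Round 3 fires (9), giving cable_seated.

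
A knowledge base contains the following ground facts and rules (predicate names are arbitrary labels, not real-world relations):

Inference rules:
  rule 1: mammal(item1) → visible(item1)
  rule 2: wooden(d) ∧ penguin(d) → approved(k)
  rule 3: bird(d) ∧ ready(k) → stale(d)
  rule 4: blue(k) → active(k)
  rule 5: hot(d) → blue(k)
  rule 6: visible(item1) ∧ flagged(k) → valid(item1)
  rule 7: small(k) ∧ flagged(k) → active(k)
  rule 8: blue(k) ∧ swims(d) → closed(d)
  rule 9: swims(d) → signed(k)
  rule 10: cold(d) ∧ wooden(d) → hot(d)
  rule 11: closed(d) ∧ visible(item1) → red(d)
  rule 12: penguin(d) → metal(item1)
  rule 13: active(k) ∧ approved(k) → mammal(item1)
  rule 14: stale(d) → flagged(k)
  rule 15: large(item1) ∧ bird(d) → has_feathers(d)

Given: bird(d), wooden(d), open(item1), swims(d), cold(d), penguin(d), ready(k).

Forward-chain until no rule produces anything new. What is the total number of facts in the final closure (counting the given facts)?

Round 1: rule 2 [wooden(d) ∧ penguin(d) → approved(k)]; rule 3 [bird(d) ∧ ready(k) → stale(d)]; rule 9 [swims(d) → signed(k)]; rule 10 [cold(d) ∧ wooden(d) → hot(d)]; rule 12 [penguin(d) → metal(item1)]. Adds approved(k), stale(d), signed(k), hot(d), metal(item1).
Round 2: rule 5 [hot(d) → blue(k)]; rule 14 [stale(d) → flagged(k)]. Adds blue(k), flagged(k).
Round 3: rule 4 [blue(k) → active(k)]; rule 8 [blue(k) ∧ swims(d) → closed(d)]. Adds active(k), closed(d).
Round 4: rule 13 [active(k) ∧ approved(k) → mammal(item1)]. Adds mammal(item1).
Round 5: rule 1 [mammal(item1) → visible(item1)]. Adds visible(item1).
Round 6: rule 6 [visible(item1) ∧ flagged(k) → valid(item1)]; rule 11 [closed(d) ∧ visible(item1) → red(d)]. Adds valid(item1), red(d).
Closure: {active(k), approved(k), bird(d), blue(k), closed(d), cold(d), flagged(k), hot(d), mammal(item1), metal(item1), open(item1), penguin(d), ready(k), red(d), signed(k), stale(d), swims(d), valid(item1), visible(item1), wooden(d)} — 20 facts.

20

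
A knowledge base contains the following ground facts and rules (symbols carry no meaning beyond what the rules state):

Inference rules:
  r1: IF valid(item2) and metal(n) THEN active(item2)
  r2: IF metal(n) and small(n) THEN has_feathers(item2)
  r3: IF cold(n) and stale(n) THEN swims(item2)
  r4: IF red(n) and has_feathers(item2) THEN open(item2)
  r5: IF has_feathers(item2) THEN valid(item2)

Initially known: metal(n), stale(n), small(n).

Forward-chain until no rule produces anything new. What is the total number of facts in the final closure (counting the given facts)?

6

Round 1: r2 [IF metal(n) and small(n) THEN has_feathers(item2)]. Adds has_feathers(item2).
Round 2: r5 [IF has_feathers(item2) THEN valid(item2)]. Adds valid(item2).
Round 3: r1 [IF valid(item2) and metal(n) THEN active(item2)]. Adds active(item2).
Closure: {active(item2), has_feathers(item2), metal(n), small(n), stale(n), valid(item2)} — 6 facts.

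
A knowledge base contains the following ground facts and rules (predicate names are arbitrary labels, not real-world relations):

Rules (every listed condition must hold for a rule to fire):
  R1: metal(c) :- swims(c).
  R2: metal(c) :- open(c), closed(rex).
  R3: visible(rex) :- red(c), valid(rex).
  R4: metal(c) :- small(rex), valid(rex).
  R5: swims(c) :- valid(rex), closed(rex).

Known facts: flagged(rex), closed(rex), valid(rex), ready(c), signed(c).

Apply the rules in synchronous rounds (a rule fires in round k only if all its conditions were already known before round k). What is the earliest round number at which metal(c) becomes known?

2

Round 1: R5 [swims(c) :- valid(rex), closed(rex).]. Adds swims(c).
Round 2: R1 [metal(c) :- swims(c).]. Adds metal(c).
metal(c) first appears in round 2.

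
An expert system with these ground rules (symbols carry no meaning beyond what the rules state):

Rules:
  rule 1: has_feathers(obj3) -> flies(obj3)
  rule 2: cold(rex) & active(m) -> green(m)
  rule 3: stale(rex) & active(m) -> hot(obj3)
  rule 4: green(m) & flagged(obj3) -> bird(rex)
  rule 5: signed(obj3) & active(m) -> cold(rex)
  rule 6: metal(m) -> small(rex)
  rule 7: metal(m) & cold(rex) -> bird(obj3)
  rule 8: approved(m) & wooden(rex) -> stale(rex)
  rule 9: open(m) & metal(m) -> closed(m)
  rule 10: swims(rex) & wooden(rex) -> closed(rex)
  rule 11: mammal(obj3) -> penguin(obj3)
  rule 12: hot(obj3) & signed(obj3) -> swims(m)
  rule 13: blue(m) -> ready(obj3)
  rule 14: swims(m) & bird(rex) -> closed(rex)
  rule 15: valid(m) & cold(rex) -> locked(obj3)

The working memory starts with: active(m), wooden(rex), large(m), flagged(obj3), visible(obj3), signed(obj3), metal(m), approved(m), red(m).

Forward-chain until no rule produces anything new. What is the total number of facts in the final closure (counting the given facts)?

18

Round 1 fires rule 5, rule 6, rule 8, giving cold(rex), small(rex), stale(rex).
Round 2 fires rule 2, rule 3, rule 7, giving green(m), hot(obj3), bird(obj3).
Round 3 fires rule 4, rule 12, giving bird(rex), swims(m).
Round 4 fires rule 14, giving closed(rex).
Closure: {active(m), approved(m), bird(obj3), bird(rex), closed(rex), cold(rex), flagged(obj3), green(m), hot(obj3), large(m), metal(m), red(m), signed(obj3), small(rex), stale(rex), swims(m), visible(obj3), wooden(rex)} — 18 facts.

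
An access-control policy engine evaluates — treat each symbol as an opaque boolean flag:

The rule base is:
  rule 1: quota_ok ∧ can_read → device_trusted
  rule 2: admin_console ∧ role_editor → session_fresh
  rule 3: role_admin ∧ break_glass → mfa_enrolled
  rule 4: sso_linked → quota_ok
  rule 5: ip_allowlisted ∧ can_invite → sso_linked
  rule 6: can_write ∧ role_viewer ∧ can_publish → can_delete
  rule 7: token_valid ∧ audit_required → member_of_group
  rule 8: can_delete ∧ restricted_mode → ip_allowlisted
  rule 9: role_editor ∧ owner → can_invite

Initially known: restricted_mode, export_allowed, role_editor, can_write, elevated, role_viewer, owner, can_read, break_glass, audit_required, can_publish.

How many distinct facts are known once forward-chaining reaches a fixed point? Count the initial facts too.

17

Round 1 — rule 6, rule 9, derive can_delete, can_invite.
Round 2 — rule 8, derive ip_allowlisted.
Round 3 — rule 5, derive sso_linked.
Round 4 — rule 4, derive quota_ok.
Round 5 — rule 1, derive device_trusted.
Closure: {audit_required, break_glass, can_delete, can_invite, can_publish, can_read, can_write, device_trusted, elevated, export_allowed, ip_allowlisted, owner, quota_ok, restricted_mode, role_editor, role_viewer, sso_linked} — 17 facts.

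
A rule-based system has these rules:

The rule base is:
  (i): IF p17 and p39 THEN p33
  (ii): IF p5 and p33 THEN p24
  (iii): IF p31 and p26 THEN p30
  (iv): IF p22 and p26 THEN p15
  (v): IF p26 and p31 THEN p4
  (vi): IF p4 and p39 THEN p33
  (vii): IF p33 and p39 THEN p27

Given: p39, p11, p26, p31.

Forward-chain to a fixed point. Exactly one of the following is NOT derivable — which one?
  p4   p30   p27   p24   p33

p24

Round 1 fires (iii), (v), giving p30, p4.
Round 2 fires (vi), giving p33.
Round 3 fires (vii), giving p27.
Derived: p4 (round 1), p33 (round 2), p30 (round 1), p27 (round 3). p24 never appears in any round.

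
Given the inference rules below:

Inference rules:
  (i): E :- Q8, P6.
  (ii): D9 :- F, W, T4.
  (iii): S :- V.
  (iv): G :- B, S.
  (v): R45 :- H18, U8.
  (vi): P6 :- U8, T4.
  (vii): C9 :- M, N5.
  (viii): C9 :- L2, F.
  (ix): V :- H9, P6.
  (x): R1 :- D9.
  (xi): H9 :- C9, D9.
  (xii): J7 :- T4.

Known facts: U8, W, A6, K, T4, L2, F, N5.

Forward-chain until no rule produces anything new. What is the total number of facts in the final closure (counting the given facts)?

16

Round 1 fires (ii), (vi), (viii), (xii), giving D9, P6, C9, J7.
Round 2 fires (x), (xi), giving R1, H9.
Round 3 fires (ix), giving V.
Round 4 fires (iii), giving S.
Closure: {A6, C9, D9, F, H9, J7, K, L2, N5, P6, R1, S, T4, U8, V, W} — 16 facts.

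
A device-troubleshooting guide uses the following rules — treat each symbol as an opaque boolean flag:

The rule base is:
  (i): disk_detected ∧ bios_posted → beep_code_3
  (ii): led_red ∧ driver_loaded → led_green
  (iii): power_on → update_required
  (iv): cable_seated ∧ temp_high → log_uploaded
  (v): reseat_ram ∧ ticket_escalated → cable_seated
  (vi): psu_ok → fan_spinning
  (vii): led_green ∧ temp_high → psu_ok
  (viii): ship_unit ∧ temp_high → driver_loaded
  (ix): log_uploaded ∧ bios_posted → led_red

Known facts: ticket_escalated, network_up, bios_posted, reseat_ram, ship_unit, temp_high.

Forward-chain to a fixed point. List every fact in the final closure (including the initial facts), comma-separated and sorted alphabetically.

Round 1: (v) [reseat_ram ∧ ticket_escalated → cable_seated]; (viii) [ship_unit ∧ temp_high → driver_loaded]. New: cable_seated, driver_loaded.
Round 2: (iv) [cable_seated ∧ temp_high → log_uploaded]. New: log_uploaded.
Round 3: (ix) [log_uploaded ∧ bios_posted → led_red]. New: led_red.
Round 4: (ii) [led_red ∧ driver_loaded → led_green]. New: led_green.
Round 5: (vii) [led_green ∧ temp_high → psu_ok]. New: psu_ok.
Round 6: (vi) [psu_ok → fan_spinning]. New: fan_spinning.

bios_posted, cable_seated, driver_loaded, fan_spinning, led_green, led_red, log_uploaded, network_up, psu_ok, reseat_ram, ship_unit, temp_high, ticket_escalated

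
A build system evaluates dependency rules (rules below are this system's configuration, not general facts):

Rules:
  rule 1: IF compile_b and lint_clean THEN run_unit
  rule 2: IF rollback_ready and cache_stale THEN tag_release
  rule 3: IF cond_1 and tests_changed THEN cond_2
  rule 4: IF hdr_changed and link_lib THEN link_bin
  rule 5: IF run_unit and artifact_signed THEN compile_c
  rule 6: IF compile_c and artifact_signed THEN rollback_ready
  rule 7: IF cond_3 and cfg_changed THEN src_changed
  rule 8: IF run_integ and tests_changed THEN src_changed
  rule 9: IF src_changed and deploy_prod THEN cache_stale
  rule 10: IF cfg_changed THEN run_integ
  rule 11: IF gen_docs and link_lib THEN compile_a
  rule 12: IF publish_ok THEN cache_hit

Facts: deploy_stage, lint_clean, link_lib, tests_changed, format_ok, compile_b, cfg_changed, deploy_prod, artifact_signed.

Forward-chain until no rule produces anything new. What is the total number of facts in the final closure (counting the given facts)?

Round 1: rule 1 [IF compile_b and lint_clean THEN run_unit]; rule 10 [IF cfg_changed THEN run_integ]. New: run_unit, run_integ.
Round 2: rule 5 [IF run_unit and artifact_signed THEN compile_c]; rule 8 [IF run_integ and tests_changed THEN src_changed]. New: compile_c, src_changed.
Round 3: rule 6 [IF compile_c and artifact_signed THEN rollback_ready]; rule 9 [IF src_changed and deploy_prod THEN cache_stale]. New: rollback_ready, cache_stale.
Round 4: rule 2 [IF rollback_ready and cache_stale THEN tag_release]. New: tag_release.
Closure: {artifact_signed, cache_stale, cfg_changed, compile_b, compile_c, deploy_prod, deploy_stage, format_ok, link_lib, lint_clean, rollback_ready, run_integ, run_unit, src_changed, tag_release, tests_changed} — 16 facts.

16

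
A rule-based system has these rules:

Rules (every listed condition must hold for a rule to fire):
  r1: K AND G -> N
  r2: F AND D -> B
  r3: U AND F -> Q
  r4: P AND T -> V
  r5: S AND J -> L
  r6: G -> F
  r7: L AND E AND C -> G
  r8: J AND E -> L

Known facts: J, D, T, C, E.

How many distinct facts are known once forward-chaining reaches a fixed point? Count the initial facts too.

Round 1 fires r8, giving L.
Round 2 fires r7, giving G.
Round 3 fires r6, giving F.
Round 4 fires r2, giving B.
Closure: {B, C, D, E, F, G, J, L, T} — 9 facts.

9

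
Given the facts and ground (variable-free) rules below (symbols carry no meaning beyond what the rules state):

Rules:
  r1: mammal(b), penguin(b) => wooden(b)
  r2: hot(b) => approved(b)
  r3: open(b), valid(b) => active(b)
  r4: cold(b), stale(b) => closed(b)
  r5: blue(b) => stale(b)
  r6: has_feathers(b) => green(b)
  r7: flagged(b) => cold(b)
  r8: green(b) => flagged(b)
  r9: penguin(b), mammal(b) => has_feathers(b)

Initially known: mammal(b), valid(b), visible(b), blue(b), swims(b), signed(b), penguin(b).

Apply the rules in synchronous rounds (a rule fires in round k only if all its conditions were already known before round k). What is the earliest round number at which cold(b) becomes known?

4

Round 1: r1 [mammal(b), penguin(b) => wooden(b)]; r5 [blue(b) => stale(b)]; r9 [penguin(b), mammal(b) => has_feathers(b)]. Adds wooden(b), stale(b), has_feathers(b).
Round 2: r6 [has_feathers(b) => green(b)]. Adds green(b).
Round 3: r8 [green(b) => flagged(b)]. Adds flagged(b).
Round 4: r7 [flagged(b) => cold(b)]. Adds cold(b).
cold(b) first appears in round 4.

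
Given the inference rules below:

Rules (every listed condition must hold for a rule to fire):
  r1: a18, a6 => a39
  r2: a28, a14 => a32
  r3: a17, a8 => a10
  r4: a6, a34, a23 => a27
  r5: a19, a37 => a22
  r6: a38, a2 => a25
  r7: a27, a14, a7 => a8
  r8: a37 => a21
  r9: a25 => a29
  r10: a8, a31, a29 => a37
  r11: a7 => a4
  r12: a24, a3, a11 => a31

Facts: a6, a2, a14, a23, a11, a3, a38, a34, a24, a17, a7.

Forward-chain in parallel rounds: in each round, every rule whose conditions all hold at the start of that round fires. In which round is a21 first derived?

4

Round 1: r4 [a6, a34, a23 => a27]; r6 [a38, a2 => a25]; r11 [a7 => a4]; r12 [a24, a3, a11 => a31]. Adds a27, a25, a4, a31.
Round 2: r7 [a27, a14, a7 => a8]; r9 [a25 => a29]. Adds a8, a29.
Round 3: r3 [a17, a8 => a10]; r10 [a8, a31, a29 => a37]. Adds a10, a37.
Round 4: r8 [a37 => a21]. Adds a21.
a21 first appears in round 4.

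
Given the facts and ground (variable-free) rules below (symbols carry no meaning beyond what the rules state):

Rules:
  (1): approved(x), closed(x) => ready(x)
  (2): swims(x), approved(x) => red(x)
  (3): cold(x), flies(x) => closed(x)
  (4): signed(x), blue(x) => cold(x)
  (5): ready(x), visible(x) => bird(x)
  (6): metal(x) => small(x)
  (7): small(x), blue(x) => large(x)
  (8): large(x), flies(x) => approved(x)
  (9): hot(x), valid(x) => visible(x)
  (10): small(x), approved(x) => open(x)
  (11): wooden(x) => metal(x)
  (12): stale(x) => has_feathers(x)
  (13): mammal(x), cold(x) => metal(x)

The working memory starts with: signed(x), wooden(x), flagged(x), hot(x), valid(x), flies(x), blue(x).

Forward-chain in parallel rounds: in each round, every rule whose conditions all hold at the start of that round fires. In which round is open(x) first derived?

5

Round 1 — (4), (9), (11), derive cold(x), visible(x), metal(x).
Round 2 — (3), (6), derive closed(x), small(x).
Round 3 — (7), derive large(x).
Round 4 — (8), derive approved(x).
Round 5 — (1), (10), derive ready(x), open(x).
open(x) first appears in round 5.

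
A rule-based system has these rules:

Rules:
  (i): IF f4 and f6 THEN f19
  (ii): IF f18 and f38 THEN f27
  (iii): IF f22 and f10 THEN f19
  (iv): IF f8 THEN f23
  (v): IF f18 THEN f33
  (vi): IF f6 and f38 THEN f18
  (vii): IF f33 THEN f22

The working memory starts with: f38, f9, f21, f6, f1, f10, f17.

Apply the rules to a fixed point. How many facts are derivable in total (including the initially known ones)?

12

Round 1: (vi) [IF f6 and f38 THEN f18]. Adds f18.
Round 2: (ii) [IF f18 and f38 THEN f27]; (v) [IF f18 THEN f33]. Adds f27, f33.
Round 3: (vii) [IF f33 THEN f22]. Adds f22.
Round 4: (iii) [IF f22 and f10 THEN f19]. Adds f19.
Closure: {f1, f10, f17, f18, f19, f21, f22, f27, f33, f38, f6, f9} — 12 facts.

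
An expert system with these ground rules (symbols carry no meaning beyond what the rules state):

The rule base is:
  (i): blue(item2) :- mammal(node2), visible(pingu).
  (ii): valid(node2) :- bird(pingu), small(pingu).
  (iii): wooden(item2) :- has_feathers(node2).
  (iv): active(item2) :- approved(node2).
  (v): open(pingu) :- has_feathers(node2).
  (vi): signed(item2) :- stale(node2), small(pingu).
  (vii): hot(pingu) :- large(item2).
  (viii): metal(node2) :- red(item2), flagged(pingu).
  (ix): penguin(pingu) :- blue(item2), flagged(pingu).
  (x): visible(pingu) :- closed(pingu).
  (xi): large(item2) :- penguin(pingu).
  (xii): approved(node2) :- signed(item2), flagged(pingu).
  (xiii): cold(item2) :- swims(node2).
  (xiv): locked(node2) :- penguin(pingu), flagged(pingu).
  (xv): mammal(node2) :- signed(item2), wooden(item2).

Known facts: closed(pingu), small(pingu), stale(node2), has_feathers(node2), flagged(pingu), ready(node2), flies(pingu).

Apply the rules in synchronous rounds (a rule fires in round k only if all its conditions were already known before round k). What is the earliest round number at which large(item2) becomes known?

5

Round 1 fires (iii), (v), (vi), (x), giving wooden(item2), open(pingu), signed(item2), visible(pingu).
Round 2 fires (xii), (xv), giving approved(node2), mammal(node2).
Round 3 fires (i), (iv), giving blue(item2), active(item2).
Round 4 fires (ix), giving penguin(pingu).
Round 5 fires (xi), (xiv), giving large(item2), locked(node2).
large(item2) first appears in round 5.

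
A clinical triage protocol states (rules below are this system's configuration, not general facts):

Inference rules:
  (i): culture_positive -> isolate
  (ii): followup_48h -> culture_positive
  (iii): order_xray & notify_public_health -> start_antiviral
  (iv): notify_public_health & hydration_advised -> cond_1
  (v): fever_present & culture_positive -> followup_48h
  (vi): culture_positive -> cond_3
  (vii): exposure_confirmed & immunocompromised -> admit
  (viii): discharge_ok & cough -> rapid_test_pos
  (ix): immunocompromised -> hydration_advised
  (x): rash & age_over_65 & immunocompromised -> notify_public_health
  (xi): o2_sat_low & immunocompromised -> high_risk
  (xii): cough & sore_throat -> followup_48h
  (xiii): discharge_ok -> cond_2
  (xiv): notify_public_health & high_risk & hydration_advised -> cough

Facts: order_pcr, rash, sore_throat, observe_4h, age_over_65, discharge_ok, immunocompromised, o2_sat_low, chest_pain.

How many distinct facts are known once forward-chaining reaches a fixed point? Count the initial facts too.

[1] (ix) [immunocompromised -> hydration_advised]; (x) [rash & age_over_65 & immunocompromised -> notify_public_health]; (xi) [o2_sat_low & immunocompromised -> high_risk]; (xiii) [discharge_ok -> cond_2]. ⇒ new: hydration_advised, notify_public_health, high_risk, cond_2.
[2] (iv) [notify_public_health & hydration_advised -> cond_1]; (xiv) [notify_public_health & high_risk & hydration_advised -> cough]. ⇒ new: cond_1, cough.
[3] (viii) [discharge_ok & cough -> rapid_test_pos]; (xii) [cough & sore_throat -> followup_48h]. ⇒ new: rapid_test_pos, followup_48h.
[4] (ii) [followup_48h -> culture_positive]. ⇒ new: culture_positive.
[5] (i) [culture_positive -> isolate]; (vi) [culture_positive -> cond_3]. ⇒ new: isolate, cond_3.
Closure: {age_over_65, chest_pain, cond_1, cond_2, cond_3, cough, culture_positive, discharge_ok, followup_48h, high_risk, hydration_advised, immunocompromised, isolate, notify_public_health, o2_sat_low, observe_4h, order_pcr, rapid_test_pos, rash, sore_throat} — 20 facts.

20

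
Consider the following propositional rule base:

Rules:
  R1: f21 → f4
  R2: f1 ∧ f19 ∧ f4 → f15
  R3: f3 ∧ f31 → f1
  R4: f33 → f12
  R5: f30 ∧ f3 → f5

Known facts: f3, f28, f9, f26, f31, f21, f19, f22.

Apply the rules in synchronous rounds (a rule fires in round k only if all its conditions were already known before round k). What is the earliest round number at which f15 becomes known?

Round 1: R1 [f21 → f4]; R3 [f3 ∧ f31 → f1]. Adds f4, f1.
Round 2: R2 [f1 ∧ f19 ∧ f4 → f15]. Adds f15.
f15 first appears in round 2.

2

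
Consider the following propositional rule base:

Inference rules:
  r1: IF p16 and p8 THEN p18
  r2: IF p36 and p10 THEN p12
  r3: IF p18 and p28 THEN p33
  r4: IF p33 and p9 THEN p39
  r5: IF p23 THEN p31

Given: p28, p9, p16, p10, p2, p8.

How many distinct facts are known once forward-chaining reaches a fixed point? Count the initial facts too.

9

Round 1: r1 [IF p16 and p8 THEN p18]. New: p18.
Round 2: r3 [IF p18 and p28 THEN p33]. New: p33.
Round 3: r4 [IF p33 and p9 THEN p39]. New: p39.
Closure: {p10, p16, p18, p2, p28, p33, p39, p8, p9} — 9 facts.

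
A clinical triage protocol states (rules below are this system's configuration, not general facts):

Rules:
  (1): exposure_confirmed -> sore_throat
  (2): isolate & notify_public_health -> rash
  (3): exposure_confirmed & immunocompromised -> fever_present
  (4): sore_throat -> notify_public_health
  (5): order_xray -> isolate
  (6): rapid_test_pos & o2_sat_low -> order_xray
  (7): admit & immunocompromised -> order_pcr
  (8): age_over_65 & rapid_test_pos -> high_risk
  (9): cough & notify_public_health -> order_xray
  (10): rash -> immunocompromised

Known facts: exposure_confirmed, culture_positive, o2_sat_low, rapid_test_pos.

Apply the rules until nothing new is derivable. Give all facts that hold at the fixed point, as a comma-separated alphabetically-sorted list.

culture_positive, exposure_confirmed, fever_present, immunocompromised, isolate, notify_public_health, o2_sat_low, order_xray, rapid_test_pos, rash, sore_throat

Round 1 — (1), (6), derive sore_throat, order_xray.
Round 2 — (4), (5), derive notify_public_health, isolate.
Round 3 — (2), derive rash.
Round 4 — (10), derive immunocompromised.
Round 5 — (3), derive fever_present.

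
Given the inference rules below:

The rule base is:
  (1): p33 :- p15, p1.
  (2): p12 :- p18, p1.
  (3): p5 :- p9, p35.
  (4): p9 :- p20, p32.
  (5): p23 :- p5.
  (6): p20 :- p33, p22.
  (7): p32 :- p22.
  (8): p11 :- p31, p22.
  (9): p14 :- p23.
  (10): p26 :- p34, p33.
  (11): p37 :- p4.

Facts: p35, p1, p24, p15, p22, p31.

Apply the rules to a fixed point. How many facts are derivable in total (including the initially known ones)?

14

Round 1: (1) [p33 :- p15, p1.]; (7) [p32 :- p22.]; (8) [p11 :- p31, p22.]. New: p33, p32, p11.
Round 2: (6) [p20 :- p33, p22.]. New: p20.
Round 3: (4) [p9 :- p20, p32.]. New: p9.
Round 4: (3) [p5 :- p9, p35.]. New: p5.
Round 5: (5) [p23 :- p5.]. New: p23.
Round 6: (9) [p14 :- p23.]. New: p14.
Closure: {p1, p11, p14, p15, p20, p22, p23, p24, p31, p32, p33, p35, p5, p9} — 14 facts.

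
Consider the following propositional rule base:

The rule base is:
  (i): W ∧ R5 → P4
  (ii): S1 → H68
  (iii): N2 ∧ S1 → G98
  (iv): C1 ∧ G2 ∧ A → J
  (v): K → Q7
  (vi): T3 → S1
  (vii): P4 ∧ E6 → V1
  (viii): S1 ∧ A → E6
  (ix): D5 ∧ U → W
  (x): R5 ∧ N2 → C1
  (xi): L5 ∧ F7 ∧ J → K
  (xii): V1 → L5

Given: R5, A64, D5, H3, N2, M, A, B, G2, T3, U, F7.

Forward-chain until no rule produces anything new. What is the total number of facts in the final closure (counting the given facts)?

24

Round 1 fires (vi), (ix), (x), giving S1, W, C1.
Round 2 fires (i), (ii), (iii), (iv), (viii), giving P4, H68, G98, J, E6.
Round 3 fires (vii), giving V1.
Round 4 fires (xii), giving L5.
Round 5 fires (xi), giving K.
Round 6 fires (v), giving Q7.
Closure: {A, A64, B, C1, D5, E6, F7, G2, G98, H3, H68, J, K, L5, M, N2, P4, Q7, R5, S1, T3, U, V1, W} — 24 facts.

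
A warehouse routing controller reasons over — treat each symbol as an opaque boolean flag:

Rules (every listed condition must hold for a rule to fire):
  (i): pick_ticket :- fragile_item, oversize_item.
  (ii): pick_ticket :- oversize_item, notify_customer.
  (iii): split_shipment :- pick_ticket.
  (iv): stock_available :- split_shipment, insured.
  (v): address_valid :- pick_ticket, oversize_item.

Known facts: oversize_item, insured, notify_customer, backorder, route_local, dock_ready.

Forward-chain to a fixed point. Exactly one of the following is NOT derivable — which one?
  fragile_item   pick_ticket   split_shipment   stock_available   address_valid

Round 1 fires (ii), giving pick_ticket.
Round 2 fires (iii), (v), giving split_shipment, address_valid.
Round 3 fires (iv), giving stock_available.
Derived: stock_available (round 3), pick_ticket (round 1), address_valid (round 2), split_shipment (round 2). fragile_item never appears in any round.

fragile_item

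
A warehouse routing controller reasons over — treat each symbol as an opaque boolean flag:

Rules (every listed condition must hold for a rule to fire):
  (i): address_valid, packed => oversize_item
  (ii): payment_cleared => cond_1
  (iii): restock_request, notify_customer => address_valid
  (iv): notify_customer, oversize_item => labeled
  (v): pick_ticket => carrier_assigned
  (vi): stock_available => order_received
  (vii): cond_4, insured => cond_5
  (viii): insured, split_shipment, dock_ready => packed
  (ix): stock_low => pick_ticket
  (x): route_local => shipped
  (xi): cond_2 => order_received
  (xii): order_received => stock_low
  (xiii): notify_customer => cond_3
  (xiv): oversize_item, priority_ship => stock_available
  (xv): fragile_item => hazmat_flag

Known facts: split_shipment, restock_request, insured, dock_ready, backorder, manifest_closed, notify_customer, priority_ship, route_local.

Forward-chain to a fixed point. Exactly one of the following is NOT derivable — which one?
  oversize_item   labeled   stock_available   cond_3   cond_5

cond_5

[1] (iii) [restock_request, notify_customer => address_valid]; (viii) [insured, split_shipment, dock_ready => packed]; (x) [route_local => shipped]; (xiii) [notify_customer => cond_3]. ⇒ new: address_valid, packed, shipped, cond_3.
[2] (i) [address_valid, packed => oversize_item]. ⇒ new: oversize_item.
[3] (iv) [notify_customer, oversize_item => labeled]; (xiv) [oversize_item, priority_ship => stock_available]. ⇒ new: labeled, stock_available.
[4] (vi) [stock_available => order_received]. ⇒ new: order_received.
[5] (xii) [order_received => stock_low]. ⇒ new: stock_low.
[6] (ix) [stock_low => pick_ticket]. ⇒ new: pick_ticket.
[7] (v) [pick_ticket => carrier_assigned]. ⇒ new: carrier_assigned.
Derived: stock_available (round 3), oversize_item (round 2), cond_3 (round 1), labeled (round 3). cond_5 never appears in any round.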